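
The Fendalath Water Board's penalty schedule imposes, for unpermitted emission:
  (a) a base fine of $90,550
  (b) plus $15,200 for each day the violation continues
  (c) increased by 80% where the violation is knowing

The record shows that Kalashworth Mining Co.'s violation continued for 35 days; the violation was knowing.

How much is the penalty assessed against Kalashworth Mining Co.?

Per-day component: 35 × $15,200 = $532,000
Base plus per-day: $90,550 + $532,000 = $622,550
Enhancement: 80% of $622,550 = $498,040
Enhanced fine: $622,550 + $498,040 = $1,120,590

$1,120,590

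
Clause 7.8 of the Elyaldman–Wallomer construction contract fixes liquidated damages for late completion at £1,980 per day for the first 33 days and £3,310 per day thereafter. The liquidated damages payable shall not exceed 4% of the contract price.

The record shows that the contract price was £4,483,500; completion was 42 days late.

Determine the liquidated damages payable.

First 33 days: 33 × £1,980 = £65,340
Remaining days: (42 − 33) × £3,310 = £29,790
Accrued per-day damages: £65,340 + £29,790 = £95,130
Cap: 4% of £4,483,500 = £179,340
Cap at £179,340: £95,130 is within the cap, no reduction.

£95,130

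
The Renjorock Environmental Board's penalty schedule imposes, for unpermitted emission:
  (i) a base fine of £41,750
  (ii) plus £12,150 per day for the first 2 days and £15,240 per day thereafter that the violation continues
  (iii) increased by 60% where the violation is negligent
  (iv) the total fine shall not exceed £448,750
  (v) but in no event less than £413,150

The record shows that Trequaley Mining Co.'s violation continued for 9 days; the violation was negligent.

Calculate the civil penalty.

First 2 days: 2 × £12,150 = £24,300
Remaining days: (9 − 2) × £15,240 = £106,680
Per-day component: £24,300 + £106,680 = £130,980
Base plus per-day: £41,750 + £130,980 = £172,730
Enhancement: 60% of £172,730 = £103,638
Enhanced fine: £172,730 + £103,638 = £276,368
Cap at £448,750: £276,368 is within the cap, no reduction.
Minimum £413,150: £276,368 is below the minimum → £413,150

£413,150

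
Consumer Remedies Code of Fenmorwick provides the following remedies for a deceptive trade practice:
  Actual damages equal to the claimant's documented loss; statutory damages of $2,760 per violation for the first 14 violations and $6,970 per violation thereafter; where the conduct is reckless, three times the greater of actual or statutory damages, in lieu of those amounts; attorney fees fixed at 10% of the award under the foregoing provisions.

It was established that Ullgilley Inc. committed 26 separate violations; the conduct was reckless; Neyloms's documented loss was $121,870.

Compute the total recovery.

First 14 violations: 14 × $2,760 = $38,640
Remaining violations: (26 − 14) × $6,970 = $83,640
Statutory damages: $38,640 + $83,640 = $122,280
Greater of actual damages ($121,870) or statutory damages ($122,280): $122,280
Trebled: 3 × $122,280 = $366,840
Attorney fees: 10% of $366,840 = $36,684
Total recovery: $366,840 + $36,684 = $403,524

$403,524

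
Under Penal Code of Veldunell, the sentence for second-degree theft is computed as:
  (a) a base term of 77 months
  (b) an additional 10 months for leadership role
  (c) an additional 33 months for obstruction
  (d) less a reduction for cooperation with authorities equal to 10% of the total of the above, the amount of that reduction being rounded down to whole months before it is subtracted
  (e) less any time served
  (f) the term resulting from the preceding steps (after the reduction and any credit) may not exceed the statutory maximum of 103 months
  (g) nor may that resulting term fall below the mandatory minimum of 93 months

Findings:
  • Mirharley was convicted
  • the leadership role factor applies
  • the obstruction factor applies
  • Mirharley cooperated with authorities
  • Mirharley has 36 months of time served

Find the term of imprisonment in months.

Leadership role enhancement: +10 months
Obstruction enhancement: +33 months
Adjusted term: 77 months + 10 months + 33 months = 120 months
Cooperation with authorities reduction: 10% of 120 months = 12 months (rounded down)
After reduction: 120 − 12 = 108 months
Less time served: 108 months − 36 months = 72 months
Cap at 103 months: 72 months is within the cap, no reduction.
Minimum 93 months: 72 months is below the minimum → 93 months

93 months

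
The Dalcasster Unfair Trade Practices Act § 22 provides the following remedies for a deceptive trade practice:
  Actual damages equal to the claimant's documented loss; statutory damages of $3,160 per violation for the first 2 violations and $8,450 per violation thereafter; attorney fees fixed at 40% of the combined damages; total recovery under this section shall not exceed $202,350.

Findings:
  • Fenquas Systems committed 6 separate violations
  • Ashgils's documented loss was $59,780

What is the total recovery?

$139,860

First 2 violations: 2 × $3,160 = $6,320
Remaining violations: (6 − 2) × $8,450 = $33,800
Statutory damages: $6,320 + $33,800 = $40,120
Combined damages: $59,780 + $40,120 = $99,900
Attorney fees: 40% of $99,900 = $39,960
Total before cap: $99,900 + $39,960 = $139,860
Cap at $202,350: $139,860 is within the cap, no reduction.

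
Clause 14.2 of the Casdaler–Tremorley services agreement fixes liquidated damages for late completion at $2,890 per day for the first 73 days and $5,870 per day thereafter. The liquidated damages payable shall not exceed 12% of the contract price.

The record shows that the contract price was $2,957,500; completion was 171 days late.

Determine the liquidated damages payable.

First 73 days: 73 × $2,890 = $210,970
Remaining days: (171 − 73) × $5,870 = $575,260
Accrued per-day damages: $210,970 + $575,260 = $786,230
Cap: 12% of $2,957,500 = $354,900
Cap at $354,900: $786,230 exceeds the cap → $354,900

Liquidated damages: $354,900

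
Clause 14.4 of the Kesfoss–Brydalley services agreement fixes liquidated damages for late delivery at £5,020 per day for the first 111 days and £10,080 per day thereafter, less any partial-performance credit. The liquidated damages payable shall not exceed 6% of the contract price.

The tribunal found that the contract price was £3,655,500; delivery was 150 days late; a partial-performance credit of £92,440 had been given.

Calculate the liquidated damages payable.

£219,330

First 111 days: 111 × £5,020 = £557,220
Remaining days: (150 − 111) × £10,080 = £393,120
Accrued per-day damages: £557,220 + £393,120 = £950,340
Less partial-performance credit: £950,340 − £92,440 = £857,900
Cap: 6% of £3,655,500 = £219,330
Cap at £219,330: £857,900 exceeds the cap → £219,330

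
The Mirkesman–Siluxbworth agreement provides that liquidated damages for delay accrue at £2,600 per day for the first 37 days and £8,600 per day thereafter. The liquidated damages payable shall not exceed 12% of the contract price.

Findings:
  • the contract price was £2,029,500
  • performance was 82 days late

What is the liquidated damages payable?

First 37 days: 37 × £2,600 = £96,200
Remaining days: (82 − 37) × £8,600 = £387,000
Accrued per-day damages: £96,200 + £387,000 = £483,200
Cap: 12% of £2,029,500 = £243,540
Cap at £243,540: £483,200 exceeds the cap → £243,540

£243,540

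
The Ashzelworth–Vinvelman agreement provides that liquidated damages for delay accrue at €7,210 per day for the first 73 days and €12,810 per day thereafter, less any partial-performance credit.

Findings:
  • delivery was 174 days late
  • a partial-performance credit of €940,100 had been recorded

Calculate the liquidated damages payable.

First 73 days: 73 × €7,210 = €526,330
Remaining days: (174 − 73) × €12,810 = €1,293,810
Accrued per-day damages: €526,330 + €1,293,810 = €1,820,140
Less partial-performance credit: €1,820,140 − €940,100 = €880,040

€880,040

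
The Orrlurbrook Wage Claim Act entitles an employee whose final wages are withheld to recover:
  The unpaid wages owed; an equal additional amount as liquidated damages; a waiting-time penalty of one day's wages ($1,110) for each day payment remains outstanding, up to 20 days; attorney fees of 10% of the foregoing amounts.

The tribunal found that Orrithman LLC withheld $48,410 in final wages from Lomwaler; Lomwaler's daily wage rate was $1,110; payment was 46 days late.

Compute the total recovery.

Liquidated damages (equal amount): $48,410
Penalty days: min(46, 20) = 20
Waiting-time penalty: 20 × $1,110 = $22,200
Subtotal: $48,410 + $48,410 + $22,200 = $119,020
Attorney fees: 10% of $119,020 = $11,902
Total award: $119,020 + $11,902 = $130,922

Total award: $130,922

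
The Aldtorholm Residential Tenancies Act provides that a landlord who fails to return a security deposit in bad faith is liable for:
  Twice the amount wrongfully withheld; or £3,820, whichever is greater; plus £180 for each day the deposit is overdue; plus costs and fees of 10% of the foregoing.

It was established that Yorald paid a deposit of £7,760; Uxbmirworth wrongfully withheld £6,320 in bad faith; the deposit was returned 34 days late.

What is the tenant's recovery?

£20,636

Doubled: 2 × £6,320 = £12,640
Minimum £3,820: £12,640 meets the minimum, no increase.
Late-return penalty: 34 × £180 = £6,120
Damages plus late penalty: £12,640 + £6,120 = £18,760
Costs and fees: 10% of £18,760 = £1,876
Total recovery: £18,760 + £1,876 = £20,636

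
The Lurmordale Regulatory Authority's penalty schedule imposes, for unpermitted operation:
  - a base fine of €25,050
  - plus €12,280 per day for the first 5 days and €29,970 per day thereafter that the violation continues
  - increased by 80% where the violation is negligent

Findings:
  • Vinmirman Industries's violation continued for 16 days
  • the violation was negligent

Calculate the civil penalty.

First 5 days: 5 × €12,280 = €61,400
Remaining days: (16 − 5) × €29,970 = €329,670
Per-day component: €61,400 + €329,670 = €391,070
Base plus per-day: €25,050 + €391,070 = €416,120
Enhancement: 80% of €416,120 = €332,896
Enhanced fine: €416,120 + €332,896 = €749,016

€749,016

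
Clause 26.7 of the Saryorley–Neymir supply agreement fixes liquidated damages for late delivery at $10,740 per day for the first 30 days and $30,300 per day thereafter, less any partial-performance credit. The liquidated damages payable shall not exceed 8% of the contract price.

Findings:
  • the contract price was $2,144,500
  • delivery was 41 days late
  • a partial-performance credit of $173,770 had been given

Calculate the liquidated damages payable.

$171,560

First 30 days: 30 × $10,740 = $322,200
Remaining days: (41 − 30) × $30,300 = $333,300
Accrued per-day damages: $322,200 + $333,300 = $655,500
Less partial-performance credit: $655,500 − $173,770 = $481,730
Cap: 8% of $2,144,500 = $171,560
Cap at $171,560: $481,730 exceeds the cap → $171,560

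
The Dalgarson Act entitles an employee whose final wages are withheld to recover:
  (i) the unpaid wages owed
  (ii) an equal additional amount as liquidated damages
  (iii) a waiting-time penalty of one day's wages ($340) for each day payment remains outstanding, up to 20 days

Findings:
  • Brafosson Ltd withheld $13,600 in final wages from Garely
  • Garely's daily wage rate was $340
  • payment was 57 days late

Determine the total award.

Liquidated damages (equal amount): $13,600
Penalty days: min(57, 20) = 20
Waiting-time penalty: 20 × $340 = $6,800
Total award: $13,600 + $13,600 + $6,800 = $34,000

$34,000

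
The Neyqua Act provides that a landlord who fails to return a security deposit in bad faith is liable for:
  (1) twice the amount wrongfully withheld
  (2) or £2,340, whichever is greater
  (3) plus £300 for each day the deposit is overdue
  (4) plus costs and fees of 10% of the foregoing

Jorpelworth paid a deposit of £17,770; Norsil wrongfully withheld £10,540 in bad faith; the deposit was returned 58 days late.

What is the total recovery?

£42,328

Doubled: 2 × £10,540 = £21,080
Minimum £2,340: £21,080 meets the minimum, no increase.
Late-return penalty: 58 × £300 = £17,400
Damages plus late penalty: £21,080 + £17,400 = £38,480
Costs and fees: 10% of £38,480 = £3,848
Total recovery: £38,480 + £3,848 = £42,328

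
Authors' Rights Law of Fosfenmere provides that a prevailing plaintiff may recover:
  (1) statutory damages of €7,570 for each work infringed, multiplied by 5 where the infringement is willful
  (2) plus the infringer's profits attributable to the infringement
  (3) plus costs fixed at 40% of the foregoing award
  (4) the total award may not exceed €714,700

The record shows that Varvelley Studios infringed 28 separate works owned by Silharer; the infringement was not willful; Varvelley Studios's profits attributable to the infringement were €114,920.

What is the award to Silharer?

€457,632

Statutory damages: 28 × €7,570 = €211,960
Infringement not willful: no ×5 enhancement.
Combined award: €211,960 + €114,920 = €326,880
Costs: 40% of €326,880 = €130,752
Award plus costs: €326,880 + €130,752 = €457,632
Cap at €714,700: €457,632 is within the cap, no reduction.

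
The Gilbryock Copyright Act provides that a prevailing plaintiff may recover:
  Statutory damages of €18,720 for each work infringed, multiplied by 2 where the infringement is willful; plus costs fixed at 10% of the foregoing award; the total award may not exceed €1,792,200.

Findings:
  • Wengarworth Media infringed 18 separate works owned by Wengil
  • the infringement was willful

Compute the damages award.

Statutory damages: 18 × €18,720 = €336,960
Doubled: 2 × €336,960 = €673,920
Costs: 10% of €673,920 = €67,392
Award plus costs: €673,920 + €67,392 = €741,312
Cap at €1,792,200: €741,312 is within the cap, no reduction.

€741,312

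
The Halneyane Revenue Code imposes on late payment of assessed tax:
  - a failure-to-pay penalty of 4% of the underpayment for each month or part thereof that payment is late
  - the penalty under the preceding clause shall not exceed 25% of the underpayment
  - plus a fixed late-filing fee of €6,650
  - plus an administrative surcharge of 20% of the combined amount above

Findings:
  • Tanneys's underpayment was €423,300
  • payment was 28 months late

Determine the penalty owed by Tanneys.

Penalty: €134,970

Accrued rate: 4% × 28 = 112%, capped at 25% → 25%
Failure-to-pay penalty: 25% of €423,300 = €105,825
Penalty before surcharge: €105,825 + €6,650 = €112,475
Administrative surcharge: 20% of €112,475 = €22,495
Total penalty: €112,475 + €22,495 = €134,970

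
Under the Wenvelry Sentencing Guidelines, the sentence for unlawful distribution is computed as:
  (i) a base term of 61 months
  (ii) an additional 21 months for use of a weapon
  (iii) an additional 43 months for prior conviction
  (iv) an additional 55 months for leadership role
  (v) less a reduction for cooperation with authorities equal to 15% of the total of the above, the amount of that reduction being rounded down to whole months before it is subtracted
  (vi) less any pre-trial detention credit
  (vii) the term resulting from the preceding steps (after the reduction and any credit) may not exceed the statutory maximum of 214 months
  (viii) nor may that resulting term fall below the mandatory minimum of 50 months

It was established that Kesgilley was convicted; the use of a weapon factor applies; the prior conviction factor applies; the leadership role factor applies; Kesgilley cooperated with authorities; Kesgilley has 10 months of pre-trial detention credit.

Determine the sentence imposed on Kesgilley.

143 months

Use of a weapon enhancement: +21 months
Prior conviction enhancement: +43 months
Leadership role enhancement: +55 months
Adjusted term: 61 months + 21 months + 43 months + 55 months = 180 months
Cooperation with authorities reduction: 15% of 180 months = 27 months (rounded down)
After reduction: 180 − 27 = 153 months
Less pre-trial detention credit: 153 months − 10 months = 143 months
Cap at 214 months: 143 months is within the cap, no reduction.
Minimum 50 months: 143 months meets the minimum, no increase.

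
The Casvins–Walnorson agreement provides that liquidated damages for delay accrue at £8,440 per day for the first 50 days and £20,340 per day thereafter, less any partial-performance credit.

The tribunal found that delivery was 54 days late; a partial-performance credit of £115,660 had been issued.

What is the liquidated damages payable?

First 50 days: 50 × £8,440 = £422,000
Remaining days: (54 − 50) × £20,340 = £81,360
Accrued per-day damages: £422,000 + £81,360 = £503,360
Less partial-performance credit: £503,360 − £115,660 = £387,700

£387,700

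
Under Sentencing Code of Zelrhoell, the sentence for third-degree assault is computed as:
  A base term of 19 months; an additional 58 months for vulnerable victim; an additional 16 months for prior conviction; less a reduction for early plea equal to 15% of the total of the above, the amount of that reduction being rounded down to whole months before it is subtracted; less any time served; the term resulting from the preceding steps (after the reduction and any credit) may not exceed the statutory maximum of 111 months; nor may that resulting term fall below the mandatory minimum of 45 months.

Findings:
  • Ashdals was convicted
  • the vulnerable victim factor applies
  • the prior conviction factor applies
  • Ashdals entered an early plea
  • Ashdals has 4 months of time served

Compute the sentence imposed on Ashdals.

76 months

Vulnerable victim enhancement: +58 months
Prior conviction enhancement: +16 months
Adjusted term: 19 months + 58 months + 16 months = 93 months
Early plea reduction: 15% of 93 months = 13 months (rounded down)
After reduction: 93 − 13 = 80 months
Less time served: 80 months − 4 months = 76 months
Cap at 111 months: 76 months is within the cap, no reduction.
Minimum 45 months: 76 months meets the minimum, no increase.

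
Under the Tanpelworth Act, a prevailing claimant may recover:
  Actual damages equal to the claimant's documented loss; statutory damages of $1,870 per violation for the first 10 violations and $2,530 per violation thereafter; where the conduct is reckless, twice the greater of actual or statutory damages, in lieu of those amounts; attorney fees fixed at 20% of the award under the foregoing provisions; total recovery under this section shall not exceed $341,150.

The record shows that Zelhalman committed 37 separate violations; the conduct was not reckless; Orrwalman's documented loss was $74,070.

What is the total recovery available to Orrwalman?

$193,296

First 10 violations: 10 × $1,870 = $18,700
Remaining violations: (37 − 10) × $2,530 = $68,310
Statutory damages: $18,700 + $68,310 = $87,010
Conduct not reckless: the in-lieu enhancement does not apply.
Actual plus statutory damages: $74,070 + $87,010 = $161,080
Attorney fees: 20% of $161,080 = $32,216
Total before cap: $161,080 + $32,216 = $193,296
Cap at $341,150: $193,296 is within the cap, no reduction.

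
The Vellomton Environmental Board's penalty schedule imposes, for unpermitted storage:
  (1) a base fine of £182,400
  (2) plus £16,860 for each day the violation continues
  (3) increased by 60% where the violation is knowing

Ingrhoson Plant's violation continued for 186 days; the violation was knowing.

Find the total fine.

Per-day component: 186 × £16,860 = £3,135,960
Base plus per-day: £182,400 + £3,135,960 = £3,318,360
Enhancement: 60% of £3,318,360 = £1,991,016
Enhanced fine: £3,318,360 + £1,991,016 = £5,309,376

£5,309,376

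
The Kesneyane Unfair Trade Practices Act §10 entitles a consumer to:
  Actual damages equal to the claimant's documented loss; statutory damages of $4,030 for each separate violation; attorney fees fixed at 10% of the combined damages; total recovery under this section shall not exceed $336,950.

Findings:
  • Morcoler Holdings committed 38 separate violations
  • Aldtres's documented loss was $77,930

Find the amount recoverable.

$254,177

Statutory damages: 38 × $4,030 = $153,140
Combined damages: $77,930 + $153,140 = $231,070
Attorney fees: 10% of $231,070 = $23,107
Total before cap: $231,070 + $23,107 = $254,177
Cap at $336,950: $254,177 is within the cap, no reduction.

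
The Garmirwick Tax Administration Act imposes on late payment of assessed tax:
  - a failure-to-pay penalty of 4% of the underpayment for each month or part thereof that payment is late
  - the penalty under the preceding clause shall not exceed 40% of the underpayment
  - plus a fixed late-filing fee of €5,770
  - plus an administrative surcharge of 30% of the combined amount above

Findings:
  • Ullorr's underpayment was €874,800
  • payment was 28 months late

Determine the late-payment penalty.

Accrued rate: 4% × 28 = 112%, capped at 40% → 40%
Failure-to-pay penalty: 40% of €874,800 = €349,920
Penalty before surcharge: €349,920 + €5,770 = €355,690
Administrative surcharge: 30% of €355,690 = €106,707
Total penalty: €355,690 + €106,707 = €462,397

Penalty: €462,397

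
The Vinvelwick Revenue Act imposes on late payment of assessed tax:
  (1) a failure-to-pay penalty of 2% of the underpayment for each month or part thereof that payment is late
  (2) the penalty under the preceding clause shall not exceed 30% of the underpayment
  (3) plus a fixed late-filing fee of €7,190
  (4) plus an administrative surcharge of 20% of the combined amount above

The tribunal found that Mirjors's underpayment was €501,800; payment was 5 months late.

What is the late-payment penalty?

Penalty: €68,844

Accrued rate: 2% × 5 = 10%, capped at 30% → 10%
Failure-to-pay penalty: 10% of €501,800 = €50,180
Penalty before surcharge: €50,180 + €7,190 = €57,370
Administrative surcharge: 20% of €57,370 = €11,474
Total penalty: €57,370 + €11,474 = €68,844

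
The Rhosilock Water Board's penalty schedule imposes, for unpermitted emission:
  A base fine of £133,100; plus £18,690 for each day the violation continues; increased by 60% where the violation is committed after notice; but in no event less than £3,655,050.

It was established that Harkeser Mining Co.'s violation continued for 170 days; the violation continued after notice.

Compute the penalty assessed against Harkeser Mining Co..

Per-day component: 170 × £18,690 = £3,177,300
Base plus per-day: £133,100 + £3,177,300 = £3,310,400
Enhancement: 60% of £3,310,400 = £1,986,240
Enhanced fine: £3,310,400 + £1,986,240 = £5,296,640
Minimum £3,655,050: £5,296,640 meets the minimum, no increase.

£5,296,640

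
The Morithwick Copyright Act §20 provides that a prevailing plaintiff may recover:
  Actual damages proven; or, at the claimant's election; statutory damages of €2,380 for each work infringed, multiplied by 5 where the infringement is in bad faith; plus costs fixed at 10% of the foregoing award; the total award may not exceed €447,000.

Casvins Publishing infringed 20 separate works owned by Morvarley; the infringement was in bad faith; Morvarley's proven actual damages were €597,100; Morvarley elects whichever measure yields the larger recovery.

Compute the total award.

€447,000

Statutory damages: 20 × €2,380 = €47,600
Multiplied by 5: 5 × €47,600 = €238,000
Greater of actual damages (€597,100) or enhanced statutory damages (€238,000): €597,100
Costs: 10% of €597,100 = €59,710
Award plus costs: €597,100 + €59,710 = €656,810
Cap at €447,000: €656,810 exceeds the cap → €447,000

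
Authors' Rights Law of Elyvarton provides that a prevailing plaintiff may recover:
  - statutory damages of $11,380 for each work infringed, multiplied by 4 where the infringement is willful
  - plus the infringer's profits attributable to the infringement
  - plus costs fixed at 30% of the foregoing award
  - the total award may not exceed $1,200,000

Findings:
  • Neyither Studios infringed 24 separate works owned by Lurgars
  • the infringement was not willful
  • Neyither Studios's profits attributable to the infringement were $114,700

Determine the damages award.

Statutory damages: 24 × $11,380 = $273,120
Infringement not willful: no ×4 enhancement.
Combined award: $273,120 + $114,700 = $387,820
Costs: 30% of $387,820 = $116,346
Award plus costs: $387,820 + $116,346 = $504,166
Cap at $1,200,000: $504,166 is within the cap, no reduction.

Award: $504,166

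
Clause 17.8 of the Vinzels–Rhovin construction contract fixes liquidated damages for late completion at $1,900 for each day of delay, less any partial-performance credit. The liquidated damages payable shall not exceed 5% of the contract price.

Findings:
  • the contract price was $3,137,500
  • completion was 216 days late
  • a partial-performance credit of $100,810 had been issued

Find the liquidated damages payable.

Per-day damages: 216 × $1,900 = $410,400
Less partial-performance credit: $410,400 − $100,810 = $309,590
Cap: 5% of $3,137,500 = $156,875
Cap at $156,875: $309,590 exceeds the cap → $156,875

$156,875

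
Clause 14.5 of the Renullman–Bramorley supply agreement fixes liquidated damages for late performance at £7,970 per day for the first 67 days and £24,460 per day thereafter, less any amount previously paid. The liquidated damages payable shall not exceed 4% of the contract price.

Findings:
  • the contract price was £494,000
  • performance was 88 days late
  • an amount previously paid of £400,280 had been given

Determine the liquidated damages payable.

£19,760

First 67 days: 67 × £7,970 = £533,990
Remaining days: (88 − 67) × £24,460 = £513,660
Accrued per-day damages: £533,990 + £513,660 = £1,047,650
Less amount previously paid: £1,047,650 − £400,280 = £647,370
Cap: 4% of £494,000 = £19,760
Cap at £19,760: £647,370 exceeds the cap → £19,760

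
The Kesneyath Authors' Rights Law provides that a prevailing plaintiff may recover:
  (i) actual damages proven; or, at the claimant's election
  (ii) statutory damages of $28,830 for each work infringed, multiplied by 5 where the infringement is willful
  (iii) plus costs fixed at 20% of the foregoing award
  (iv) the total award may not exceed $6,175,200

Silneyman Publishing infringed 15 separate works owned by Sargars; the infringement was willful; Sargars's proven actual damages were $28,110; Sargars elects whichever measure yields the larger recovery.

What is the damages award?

Award: $2,594,700

Statutory damages: 15 × $28,830 = $432,450
Multiplied by 5: 5 × $432,450 = $2,162,250
Greater of actual damages ($28,110) or enhanced statutory damages ($2,162,250): $2,162,250
Costs: 20% of $2,162,250 = $432,450
Award plus costs: $2,162,250 + $432,450 = $2,594,700
Cap at $6,175,200: $2,594,700 is within the cap, no reduction.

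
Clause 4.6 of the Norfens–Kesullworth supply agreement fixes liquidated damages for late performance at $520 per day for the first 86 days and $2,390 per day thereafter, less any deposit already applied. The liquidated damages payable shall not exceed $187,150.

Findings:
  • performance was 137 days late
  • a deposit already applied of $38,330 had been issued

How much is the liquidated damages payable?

$128,280

First 86 days: 86 × $520 = $44,720
Remaining days: (137 − 86) × $2,390 = $121,890
Accrued per-day damages: $44,720 + $121,890 = $166,610
Less deposit already applied: $166,610 − $38,330 = $128,280
Cap at $187,150: $128,280 is within the cap, no reduction.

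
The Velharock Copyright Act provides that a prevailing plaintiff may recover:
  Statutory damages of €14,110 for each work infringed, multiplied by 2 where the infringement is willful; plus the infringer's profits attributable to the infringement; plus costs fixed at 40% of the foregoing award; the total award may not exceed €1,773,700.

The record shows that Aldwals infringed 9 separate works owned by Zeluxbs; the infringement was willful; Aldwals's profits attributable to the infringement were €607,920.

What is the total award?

Statutory damages: 9 × €14,110 = €126,990
Doubled: 2 × €126,990 = €253,980
Combined award: €253,980 + €607,920 = €861,900
Costs: 40% of €861,900 = €344,760
Award plus costs: €861,900 + €344,760 = €1,206,660
Cap at €1,773,700: €1,206,660 is within the cap, no reduction.

€1,206,660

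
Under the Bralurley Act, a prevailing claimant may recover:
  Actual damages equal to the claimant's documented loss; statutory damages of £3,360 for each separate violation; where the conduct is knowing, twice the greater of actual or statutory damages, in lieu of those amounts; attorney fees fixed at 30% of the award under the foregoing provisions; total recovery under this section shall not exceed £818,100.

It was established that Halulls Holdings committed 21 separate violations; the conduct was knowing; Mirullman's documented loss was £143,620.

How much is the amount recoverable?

Statutory damages: 21 × £3,360 = £70,560
Greater of actual damages (£143,620) or statutory damages (£70,560): £143,620
Doubled: 2 × £143,620 = £287,240
Attorney fees: 30% of £287,240 = £86,172
Total before cap: £287,240 + £86,172 = £373,412
Cap at £818,100: £373,412 is within the cap, no reduction.

£373,412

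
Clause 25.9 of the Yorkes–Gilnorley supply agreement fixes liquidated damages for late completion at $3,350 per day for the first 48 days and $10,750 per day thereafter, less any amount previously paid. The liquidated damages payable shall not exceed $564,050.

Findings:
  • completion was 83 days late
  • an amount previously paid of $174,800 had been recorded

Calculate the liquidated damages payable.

$362,250

First 48 days: 48 × $3,350 = $160,800
Remaining days: (83 − 48) × $10,750 = $376,250
Accrued per-day damages: $160,800 + $376,250 = $537,050
Less amount previously paid: $537,050 − $174,800 = $362,250
Cap at $564,050: $362,250 is within the cap, no reduction.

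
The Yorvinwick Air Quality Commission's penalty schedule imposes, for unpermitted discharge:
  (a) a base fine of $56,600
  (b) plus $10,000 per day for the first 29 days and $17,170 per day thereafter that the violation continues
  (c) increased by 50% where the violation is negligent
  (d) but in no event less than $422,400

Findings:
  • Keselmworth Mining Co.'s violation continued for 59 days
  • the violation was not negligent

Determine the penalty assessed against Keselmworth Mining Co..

First 29 days: 29 × $10,000 = $290,000
Remaining days: (59 − 29) × $17,170 = $515,100
Per-day component: $290,000 + $515,100 = $805,100
Base plus per-day: $56,600 + $805,100 = $861,700
The violation was not negligent: no 50% increase.
Minimum $422,400: $861,700 meets the minimum, no increase.

$861,700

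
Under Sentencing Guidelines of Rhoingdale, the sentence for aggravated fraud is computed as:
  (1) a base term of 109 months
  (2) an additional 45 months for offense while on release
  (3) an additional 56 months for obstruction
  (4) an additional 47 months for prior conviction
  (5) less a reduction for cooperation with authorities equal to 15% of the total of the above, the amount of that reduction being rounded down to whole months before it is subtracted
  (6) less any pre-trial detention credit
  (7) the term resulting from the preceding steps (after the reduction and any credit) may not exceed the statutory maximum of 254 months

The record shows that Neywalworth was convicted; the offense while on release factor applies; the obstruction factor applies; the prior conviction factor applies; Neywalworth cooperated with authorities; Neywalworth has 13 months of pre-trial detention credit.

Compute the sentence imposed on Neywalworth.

Sentence: 206 months

Offense while on release enhancement: +45 months
Obstruction enhancement: +56 months
Prior conviction enhancement: +47 months
Adjusted term: 109 months + 45 months + 56 months + 47 months = 257 months
Cooperation with authorities reduction: 15% of 257 months = 38 months (rounded down)
After reduction: 257 − 38 = 219 months
Less pre-trial detention credit: 219 months − 13 months = 206 months
Cap at 254 months: 206 months is within the cap, no reduction.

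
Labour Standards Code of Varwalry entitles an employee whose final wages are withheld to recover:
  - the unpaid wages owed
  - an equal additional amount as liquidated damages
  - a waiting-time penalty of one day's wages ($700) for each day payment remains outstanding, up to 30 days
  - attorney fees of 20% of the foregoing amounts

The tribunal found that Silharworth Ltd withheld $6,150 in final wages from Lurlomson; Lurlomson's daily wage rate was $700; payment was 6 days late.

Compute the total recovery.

$19,800

Liquidated damages (equal amount): $6,150
Penalty days: min(6, 30) = 6
Waiting-time penalty: 6 × $700 = $4,200
Subtotal: $6,150 + $6,150 + $4,200 = $16,500
Attorney fees: 20% of $16,500 = $3,300
Total award: $16,500 + $3,300 = $19,800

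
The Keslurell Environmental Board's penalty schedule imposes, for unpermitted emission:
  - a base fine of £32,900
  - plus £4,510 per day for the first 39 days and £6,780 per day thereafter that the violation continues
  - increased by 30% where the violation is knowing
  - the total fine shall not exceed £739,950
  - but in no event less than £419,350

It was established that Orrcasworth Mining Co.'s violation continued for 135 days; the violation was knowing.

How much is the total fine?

First 39 days: 39 × £4,510 = £175,890
Remaining days: (135 − 39) × £6,780 = £650,880
Per-day component: £175,890 + £650,880 = £826,770
Base plus per-day: £32,900 + £826,770 = £859,670
Enhancement: 30% of £859,670 = £257,901
Enhanced fine: £859,670 + £257,901 = £1,117,571
Cap at £739,950: £1,117,571 exceeds the cap → £739,950
Minimum £419,350: £739,950 meets the minimum, no increase.

£739,950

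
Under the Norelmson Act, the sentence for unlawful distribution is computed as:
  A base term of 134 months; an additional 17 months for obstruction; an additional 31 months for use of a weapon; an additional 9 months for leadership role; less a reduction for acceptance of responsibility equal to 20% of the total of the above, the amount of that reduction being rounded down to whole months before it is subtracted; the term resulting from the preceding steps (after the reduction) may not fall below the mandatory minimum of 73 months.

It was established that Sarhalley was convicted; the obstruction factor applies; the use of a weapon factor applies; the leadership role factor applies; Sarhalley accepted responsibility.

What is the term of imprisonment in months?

153 months

Obstruction enhancement: +17 months
Use of a weapon enhancement: +31 months
Leadership role enhancement: +9 months
Adjusted term: 134 months + 17 months + 31 months + 9 months = 191 months
Acceptance of responsibility reduction: 20% of 191 months = 38 months (rounded down)
After reduction: 191 − 38 = 153 months
Minimum 73 months: 153 months meets the minimum, no increase.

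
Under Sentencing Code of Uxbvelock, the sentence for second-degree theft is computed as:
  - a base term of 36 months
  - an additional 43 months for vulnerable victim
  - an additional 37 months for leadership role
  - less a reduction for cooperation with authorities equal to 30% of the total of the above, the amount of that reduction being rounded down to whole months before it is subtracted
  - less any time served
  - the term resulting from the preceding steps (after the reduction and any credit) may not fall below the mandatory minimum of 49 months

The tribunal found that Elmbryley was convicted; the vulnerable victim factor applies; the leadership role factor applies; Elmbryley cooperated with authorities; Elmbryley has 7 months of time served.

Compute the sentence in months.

75 months

Vulnerable victim enhancement: +43 months
Leadership role enhancement: +37 months
Adjusted term: 36 months + 43 months + 37 months = 116 months
Cooperation with authorities reduction: 30% of 116 months = 34 months (rounded down)
After reduction: 116 − 34 = 82 months
Less time served: 82 months − 7 months = 75 months
Minimum 49 months: 75 months meets the minimum, no increase.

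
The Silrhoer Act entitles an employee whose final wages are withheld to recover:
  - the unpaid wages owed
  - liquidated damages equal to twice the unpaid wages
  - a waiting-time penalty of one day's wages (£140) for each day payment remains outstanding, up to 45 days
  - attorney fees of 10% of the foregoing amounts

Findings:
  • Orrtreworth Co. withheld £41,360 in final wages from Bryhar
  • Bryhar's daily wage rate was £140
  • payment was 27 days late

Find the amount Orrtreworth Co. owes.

Doubled: 2 × £41,360 = £82,720
Penalty days: min(27, 45) = 27
Waiting-time penalty: 27 × £140 = £3,780
Subtotal: £41,360 + £82,720 + £3,780 = £127,860
Attorney fees: 10% of £127,860 = £12,786
Total award: £127,860 + £12,786 = £140,646

£140,646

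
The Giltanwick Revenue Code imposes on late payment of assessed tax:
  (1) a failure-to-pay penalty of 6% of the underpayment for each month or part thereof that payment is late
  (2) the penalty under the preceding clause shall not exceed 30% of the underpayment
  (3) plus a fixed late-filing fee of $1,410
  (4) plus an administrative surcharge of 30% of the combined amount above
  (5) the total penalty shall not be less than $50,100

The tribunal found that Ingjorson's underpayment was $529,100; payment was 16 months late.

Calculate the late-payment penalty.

$208,182

Accrued rate: 6% × 16 = 96%, capped at 30% → 30%
Failure-to-pay penalty: 30% of $529,100 = $158,730
Penalty before surcharge: $158,730 + $1,410 = $160,140
Administrative surcharge: 30% of $160,140 = $48,042
Total penalty: $160,140 + $48,042 = $208,182
Minimum $50,100: $208,182 meets the minimum, no increase.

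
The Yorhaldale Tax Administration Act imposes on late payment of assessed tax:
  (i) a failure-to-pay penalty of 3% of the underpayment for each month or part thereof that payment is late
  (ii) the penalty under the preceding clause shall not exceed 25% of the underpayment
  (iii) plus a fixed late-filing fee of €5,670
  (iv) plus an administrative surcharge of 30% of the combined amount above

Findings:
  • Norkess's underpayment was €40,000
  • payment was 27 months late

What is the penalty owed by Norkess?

€20,371

Accrued rate: 3% × 27 = 81%, capped at 25% → 25%
Failure-to-pay penalty: 25% of €40,000 = €10,000
Penalty before surcharge: €10,000 + €5,670 = €15,670
Administrative surcharge: 30% of €15,670 = €4,701
Total penalty: €15,670 + €4,701 = €20,371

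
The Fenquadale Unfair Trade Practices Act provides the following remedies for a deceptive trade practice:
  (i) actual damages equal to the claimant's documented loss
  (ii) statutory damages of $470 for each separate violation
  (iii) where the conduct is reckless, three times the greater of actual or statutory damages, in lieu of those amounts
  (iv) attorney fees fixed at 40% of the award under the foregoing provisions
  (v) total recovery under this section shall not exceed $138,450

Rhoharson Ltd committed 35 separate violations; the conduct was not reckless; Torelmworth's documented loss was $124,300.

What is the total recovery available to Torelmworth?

Statutory damages: 35 × $470 = $16,450
Conduct not reckless: the in-lieu enhancement does not apply.
Actual plus statutory damages: $124,300 + $16,450 = $140,750
Attorney fees: 40% of $140,750 = $56,300
Total before cap: $140,750 + $56,300 = $197,050
Cap at $138,450: $197,050 exceeds the cap → $138,450

$138,450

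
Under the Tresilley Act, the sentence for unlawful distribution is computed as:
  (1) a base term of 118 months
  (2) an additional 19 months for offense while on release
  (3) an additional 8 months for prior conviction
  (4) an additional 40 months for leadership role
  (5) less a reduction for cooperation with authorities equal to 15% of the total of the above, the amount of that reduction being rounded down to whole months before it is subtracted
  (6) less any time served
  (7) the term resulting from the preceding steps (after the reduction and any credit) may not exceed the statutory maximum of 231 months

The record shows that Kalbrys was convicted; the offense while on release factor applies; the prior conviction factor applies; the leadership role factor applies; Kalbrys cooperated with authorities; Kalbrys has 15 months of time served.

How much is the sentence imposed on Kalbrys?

Offense while on release enhancement: +19 months
Prior conviction enhancement: +8 months
Leadership role enhancement: +40 months
Adjusted term: 118 months + 19 months + 8 months + 40 months = 185 months
Cooperation with authorities reduction: 15% of 185 months = 27 months (rounded down)
After reduction: 185 − 27 = 158 months
Less time served: 158 months − 15 months = 143 months
Cap at 231 months: 143 months is within the cap, no reduction.

143 months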